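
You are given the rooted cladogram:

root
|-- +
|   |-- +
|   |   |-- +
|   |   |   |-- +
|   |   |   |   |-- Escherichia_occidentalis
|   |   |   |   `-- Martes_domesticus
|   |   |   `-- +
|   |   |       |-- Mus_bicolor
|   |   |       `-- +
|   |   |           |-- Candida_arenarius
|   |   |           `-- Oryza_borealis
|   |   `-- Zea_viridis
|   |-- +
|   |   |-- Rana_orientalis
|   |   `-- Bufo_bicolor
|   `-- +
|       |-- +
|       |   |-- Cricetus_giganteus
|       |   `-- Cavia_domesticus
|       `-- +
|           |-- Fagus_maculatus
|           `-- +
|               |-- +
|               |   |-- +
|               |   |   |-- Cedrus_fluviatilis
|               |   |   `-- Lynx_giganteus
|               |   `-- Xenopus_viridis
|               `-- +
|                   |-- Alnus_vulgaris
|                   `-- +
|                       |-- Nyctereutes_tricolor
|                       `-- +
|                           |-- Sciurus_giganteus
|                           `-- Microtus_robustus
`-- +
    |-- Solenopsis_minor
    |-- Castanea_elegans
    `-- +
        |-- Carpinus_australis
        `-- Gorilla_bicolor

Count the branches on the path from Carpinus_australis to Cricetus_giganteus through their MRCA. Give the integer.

7

The MRCA of Carpinus_australis and Cricetus_giganteus is the root of the tree.
From Carpinus_australis up to that node: 3 branches. From Cricetus_giganteus up to the same node: 4 branches. Total: 3 + 4 = 7.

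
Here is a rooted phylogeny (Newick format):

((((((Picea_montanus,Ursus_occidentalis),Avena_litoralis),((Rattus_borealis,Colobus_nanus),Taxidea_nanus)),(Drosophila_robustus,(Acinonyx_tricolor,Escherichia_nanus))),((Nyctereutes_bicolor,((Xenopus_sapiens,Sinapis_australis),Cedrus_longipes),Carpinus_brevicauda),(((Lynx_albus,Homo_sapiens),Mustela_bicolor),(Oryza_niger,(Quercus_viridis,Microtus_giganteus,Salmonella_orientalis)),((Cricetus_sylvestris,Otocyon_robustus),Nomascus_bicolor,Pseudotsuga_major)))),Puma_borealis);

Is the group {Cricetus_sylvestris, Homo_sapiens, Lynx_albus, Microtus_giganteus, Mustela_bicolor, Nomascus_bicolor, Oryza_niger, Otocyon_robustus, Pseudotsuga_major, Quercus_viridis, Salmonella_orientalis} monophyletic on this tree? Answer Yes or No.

The most recent common ancestor of these taxa subtends (((Lynx_albus,Homo_sapiens),Mustela_bicolor),(Oryza_niger,(Quercus_viridis,Microtus_giganteus,Salmonella_orientalis)),((Cricetus_sylvestris,Otocyon_robustus),Nomascus_bicolor,Pseudotsuga_major)).
That clade has exactly 11 tips — every listed taxon and nothing else — so the group is monophyletic.

Yes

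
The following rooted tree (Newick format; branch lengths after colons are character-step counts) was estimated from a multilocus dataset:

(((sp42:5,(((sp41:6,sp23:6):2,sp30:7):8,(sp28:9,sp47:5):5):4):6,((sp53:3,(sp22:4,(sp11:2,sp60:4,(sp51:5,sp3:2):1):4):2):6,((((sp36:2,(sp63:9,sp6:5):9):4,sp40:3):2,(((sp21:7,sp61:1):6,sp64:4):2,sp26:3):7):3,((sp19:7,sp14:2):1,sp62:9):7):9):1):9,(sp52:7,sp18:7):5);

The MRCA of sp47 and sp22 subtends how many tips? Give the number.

The MRCA of sp47 and sp22 is the node subtending ((sp42,(((sp41,sp23),sp30),(sp28,sp47))),((sp53,(sp22,(sp11,sp60,(sp51,sp3)))),((((sp36,(sp63,sp6)),sp40),(((sp21,sp61),sp64),sp26)),((sp19,sp14),sp62)))).
That clade contains 23 terminal taxa: sp11, sp14, sp19, sp21, sp22, sp23, sp26, sp28, sp3, sp30, sp36, sp40, sp41, sp42, sp47, sp51, sp53, sp6, sp60, sp61, sp62, sp63, sp64.

23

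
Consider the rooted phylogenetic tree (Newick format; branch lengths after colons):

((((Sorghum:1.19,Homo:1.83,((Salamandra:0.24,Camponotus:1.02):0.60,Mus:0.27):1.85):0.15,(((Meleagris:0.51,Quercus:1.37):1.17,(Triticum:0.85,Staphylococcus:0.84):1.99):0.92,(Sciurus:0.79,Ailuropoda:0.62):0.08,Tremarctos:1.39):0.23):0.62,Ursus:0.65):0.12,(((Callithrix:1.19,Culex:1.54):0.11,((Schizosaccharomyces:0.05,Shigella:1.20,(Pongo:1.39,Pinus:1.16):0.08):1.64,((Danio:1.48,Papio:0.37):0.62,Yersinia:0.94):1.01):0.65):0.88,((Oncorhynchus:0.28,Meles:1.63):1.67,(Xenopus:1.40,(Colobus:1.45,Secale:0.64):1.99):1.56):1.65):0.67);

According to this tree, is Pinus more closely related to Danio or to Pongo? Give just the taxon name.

The MRCA of Pinus and Pongo subtends (Pongo,Pinus) (2 taxa).
The MRCA of Pinus and Danio subtends ((Schizosaccharomyces,Shigella,(Pongo,Pinus)),((Danio,Papio),Yersinia)) (7 taxa).
The first is nested inside the second, so Pinus shares a more recent common ancestor with Pongo.

Pongo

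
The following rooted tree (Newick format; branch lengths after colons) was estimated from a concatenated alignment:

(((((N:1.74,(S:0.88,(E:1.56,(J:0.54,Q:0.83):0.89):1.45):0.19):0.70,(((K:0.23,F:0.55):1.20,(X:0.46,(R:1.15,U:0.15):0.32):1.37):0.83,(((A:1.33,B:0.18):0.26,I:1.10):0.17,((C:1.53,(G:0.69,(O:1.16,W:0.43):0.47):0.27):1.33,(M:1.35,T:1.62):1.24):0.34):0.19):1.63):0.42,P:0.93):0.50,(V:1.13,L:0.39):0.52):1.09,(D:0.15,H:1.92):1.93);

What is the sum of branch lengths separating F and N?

The path runs F → … → MRCA → … → N; the MRCA is the node subtending ((N,(S,(E,(J,Q)))),(((K,F),(X,(R,U))),(((A,B),I),((C,(G,(O,W))),(M,T))))).
Branch lengths along that path: 0.55 + 1.20 + 0.83 + 1.63 + 0.70 + 1.74 = 6.65.

6.65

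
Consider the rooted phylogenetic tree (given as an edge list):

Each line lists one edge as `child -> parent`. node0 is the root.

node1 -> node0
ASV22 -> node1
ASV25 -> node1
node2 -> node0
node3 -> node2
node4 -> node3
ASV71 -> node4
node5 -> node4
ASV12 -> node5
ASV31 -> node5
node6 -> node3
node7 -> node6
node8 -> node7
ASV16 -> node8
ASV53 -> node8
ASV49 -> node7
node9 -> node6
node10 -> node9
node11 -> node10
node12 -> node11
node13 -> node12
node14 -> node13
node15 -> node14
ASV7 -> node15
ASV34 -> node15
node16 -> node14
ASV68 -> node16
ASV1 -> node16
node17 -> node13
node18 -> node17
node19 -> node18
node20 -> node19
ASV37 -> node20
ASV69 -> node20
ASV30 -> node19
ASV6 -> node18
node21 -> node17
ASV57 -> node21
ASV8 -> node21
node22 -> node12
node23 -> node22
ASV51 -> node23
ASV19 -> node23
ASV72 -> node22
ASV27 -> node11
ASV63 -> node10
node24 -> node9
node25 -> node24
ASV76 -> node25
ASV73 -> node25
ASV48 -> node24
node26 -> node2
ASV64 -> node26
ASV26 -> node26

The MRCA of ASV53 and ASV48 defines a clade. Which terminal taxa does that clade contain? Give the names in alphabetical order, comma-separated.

ASV1, ASV16, ASV19, ASV27, ASV30, ASV34, ASV37, ASV48, ASV49, ASV51, ASV53, ASV57, ASV6, ASV63, ASV68, ASV69, ASV7, ASV72, ASV73, ASV76, ASV8

Tracing ASV53: it sits inside (ASV16,ASV53).
Tracing ASV48: it sits inside ((ASV76,ASV73),ASV48).
The smallest clade enclosing both is (((ASV16,ASV53),ASV49),(((((((ASV7,ASV34),(ASV68,ASV1)),((((ASV37,ASV69),ASV30),ASV6),(ASV57,ASV8))),((ASV51,ASV19),ASV72)),ASV27),ASV63),((ASV76,ASV73),ASV48))); the answer is its 21 terminal taxa in alphabetical order.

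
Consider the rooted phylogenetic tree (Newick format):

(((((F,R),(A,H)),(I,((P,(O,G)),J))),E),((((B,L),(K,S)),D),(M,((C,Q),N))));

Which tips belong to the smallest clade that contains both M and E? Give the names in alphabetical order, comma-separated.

A, B, C, D, E, F, G, H, I, J, K, L, M, N, O, P, Q, R, S

Tracing M: it sits inside (M,((C,Q),N)).
Tracing E: it sits inside ((((F,R),(A,H)),(I,((P,(O,G)),J))),E).
The smallest clade enclosing both is the whole tree (their MRCA is the root), so the answer is all 19 tips in alphabetical order.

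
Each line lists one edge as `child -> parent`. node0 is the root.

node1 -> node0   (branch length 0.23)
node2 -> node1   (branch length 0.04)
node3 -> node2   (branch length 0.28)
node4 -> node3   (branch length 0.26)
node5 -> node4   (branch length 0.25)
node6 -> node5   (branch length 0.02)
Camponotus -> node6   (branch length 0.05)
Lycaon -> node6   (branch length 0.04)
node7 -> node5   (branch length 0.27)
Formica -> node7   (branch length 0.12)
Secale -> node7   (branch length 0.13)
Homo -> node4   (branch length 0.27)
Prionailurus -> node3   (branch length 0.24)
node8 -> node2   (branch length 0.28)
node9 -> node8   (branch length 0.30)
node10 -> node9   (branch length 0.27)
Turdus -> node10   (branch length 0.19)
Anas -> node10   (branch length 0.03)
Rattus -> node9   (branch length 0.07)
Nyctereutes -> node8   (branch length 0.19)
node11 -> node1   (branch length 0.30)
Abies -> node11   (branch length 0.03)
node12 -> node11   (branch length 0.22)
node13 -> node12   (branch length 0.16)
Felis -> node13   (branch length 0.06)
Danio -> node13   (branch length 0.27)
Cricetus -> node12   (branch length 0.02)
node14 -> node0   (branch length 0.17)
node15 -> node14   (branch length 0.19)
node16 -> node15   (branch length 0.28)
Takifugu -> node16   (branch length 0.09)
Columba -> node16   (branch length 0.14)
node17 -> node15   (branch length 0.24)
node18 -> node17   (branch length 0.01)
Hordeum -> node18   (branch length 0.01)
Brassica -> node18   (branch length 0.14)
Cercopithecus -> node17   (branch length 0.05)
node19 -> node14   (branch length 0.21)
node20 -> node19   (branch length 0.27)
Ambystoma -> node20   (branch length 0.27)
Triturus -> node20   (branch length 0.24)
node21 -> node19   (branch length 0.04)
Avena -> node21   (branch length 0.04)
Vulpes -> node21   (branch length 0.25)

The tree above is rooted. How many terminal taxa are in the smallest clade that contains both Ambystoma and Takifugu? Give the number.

9

The MRCA of Ambystoma and Takifugu is the node subtending (((Takifugu,Columba),((Hordeum,Brassica),Cercopithecus)),((Ambystoma,Triturus),(Avena,Vulpes))).
That clade contains 9 terminal taxa: Ambystoma, Avena, Brassica, Cercopithecus, Columba, Hordeum, Takifugu, Triturus, Vulpes.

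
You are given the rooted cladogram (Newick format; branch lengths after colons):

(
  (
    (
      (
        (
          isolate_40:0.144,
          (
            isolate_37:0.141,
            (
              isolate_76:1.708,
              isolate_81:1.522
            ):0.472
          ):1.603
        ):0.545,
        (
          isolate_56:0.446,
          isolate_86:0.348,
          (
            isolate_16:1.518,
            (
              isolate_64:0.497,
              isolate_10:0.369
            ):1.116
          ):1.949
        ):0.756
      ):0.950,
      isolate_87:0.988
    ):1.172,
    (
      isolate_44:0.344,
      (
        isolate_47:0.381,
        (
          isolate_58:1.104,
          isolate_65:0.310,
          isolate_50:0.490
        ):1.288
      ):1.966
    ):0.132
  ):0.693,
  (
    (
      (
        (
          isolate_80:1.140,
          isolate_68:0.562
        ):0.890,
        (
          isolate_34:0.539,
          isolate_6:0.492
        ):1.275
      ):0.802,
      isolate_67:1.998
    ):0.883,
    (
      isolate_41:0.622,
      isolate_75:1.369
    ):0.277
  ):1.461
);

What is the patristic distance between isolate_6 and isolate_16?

The path runs isolate_6 → … → MRCA → … → isolate_16; the MRCA is the root of the tree.
Branch lengths along that path: 0.492 + 1.275 + 0.802 + 0.883 + 1.461 + 0.693 + 1.172 + 0.950 + 0.756 + 1.949 + 1.518 = 11.951.

11.951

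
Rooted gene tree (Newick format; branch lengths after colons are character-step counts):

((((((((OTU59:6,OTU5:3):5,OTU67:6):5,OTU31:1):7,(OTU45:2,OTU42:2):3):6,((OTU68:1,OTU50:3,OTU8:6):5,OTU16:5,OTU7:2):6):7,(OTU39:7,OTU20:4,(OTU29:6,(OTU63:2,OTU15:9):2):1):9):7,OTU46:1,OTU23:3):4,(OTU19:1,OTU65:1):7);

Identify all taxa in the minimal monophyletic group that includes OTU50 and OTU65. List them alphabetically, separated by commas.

OTU15, OTU16, OTU19, OTU20, OTU23, OTU29, OTU31, OTU39, OTU42, OTU45, OTU46, OTU5, OTU50, OTU59, OTU63, OTU65, OTU67, OTU68, OTU7, OTU8

Tracing OTU50: it sits inside (OTU68,OTU50,OTU8).
Tracing OTU65: it sits inside (OTU19,OTU65).
The smallest clade enclosing both is the whole tree (their MRCA is the root), so the answer is all 20 tips in alphabetical order.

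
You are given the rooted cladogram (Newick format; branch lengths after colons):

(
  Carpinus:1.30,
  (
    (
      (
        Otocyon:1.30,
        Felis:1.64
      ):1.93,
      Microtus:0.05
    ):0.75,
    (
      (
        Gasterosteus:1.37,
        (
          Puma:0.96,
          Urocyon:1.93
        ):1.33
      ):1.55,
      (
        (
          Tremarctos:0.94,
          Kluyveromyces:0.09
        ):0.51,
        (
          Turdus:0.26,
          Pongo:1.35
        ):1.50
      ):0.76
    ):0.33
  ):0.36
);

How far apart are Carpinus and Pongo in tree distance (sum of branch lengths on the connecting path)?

5.60

The path runs Carpinus → … → MRCA → … → Pongo; the MRCA is the root of the tree.
Branch lengths along that path: 1.30 + 0.36 + 0.33 + 0.76 + 1.50 + 1.35 = 5.60.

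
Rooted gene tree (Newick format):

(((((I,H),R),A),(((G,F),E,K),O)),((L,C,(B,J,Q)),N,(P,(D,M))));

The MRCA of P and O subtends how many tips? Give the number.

18

The MRCA of P and O is the root, so the clade is the entire tree.
That clade contains 18 terminal taxa: A, B, C, D, E, F, G, H, I, J, K, L, M, N, O, P, Q, R.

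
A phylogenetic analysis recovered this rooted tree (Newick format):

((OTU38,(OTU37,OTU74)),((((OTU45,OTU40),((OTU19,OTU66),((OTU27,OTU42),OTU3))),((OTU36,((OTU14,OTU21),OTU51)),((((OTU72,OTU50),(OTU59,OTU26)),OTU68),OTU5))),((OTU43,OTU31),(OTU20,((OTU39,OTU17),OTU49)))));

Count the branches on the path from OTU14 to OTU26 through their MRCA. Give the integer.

9

The MRCA of OTU14 and OTU26 is the node subtending ((OTU36,((OTU14,OTU21),OTU51)),((((OTU72,OTU50),(OTU59,OTU26)),OTU68),OTU5)).
From OTU14 up to that node: 4 branches. From OTU26 up to the same node: 5 branches. Total: 4 + 5 = 9.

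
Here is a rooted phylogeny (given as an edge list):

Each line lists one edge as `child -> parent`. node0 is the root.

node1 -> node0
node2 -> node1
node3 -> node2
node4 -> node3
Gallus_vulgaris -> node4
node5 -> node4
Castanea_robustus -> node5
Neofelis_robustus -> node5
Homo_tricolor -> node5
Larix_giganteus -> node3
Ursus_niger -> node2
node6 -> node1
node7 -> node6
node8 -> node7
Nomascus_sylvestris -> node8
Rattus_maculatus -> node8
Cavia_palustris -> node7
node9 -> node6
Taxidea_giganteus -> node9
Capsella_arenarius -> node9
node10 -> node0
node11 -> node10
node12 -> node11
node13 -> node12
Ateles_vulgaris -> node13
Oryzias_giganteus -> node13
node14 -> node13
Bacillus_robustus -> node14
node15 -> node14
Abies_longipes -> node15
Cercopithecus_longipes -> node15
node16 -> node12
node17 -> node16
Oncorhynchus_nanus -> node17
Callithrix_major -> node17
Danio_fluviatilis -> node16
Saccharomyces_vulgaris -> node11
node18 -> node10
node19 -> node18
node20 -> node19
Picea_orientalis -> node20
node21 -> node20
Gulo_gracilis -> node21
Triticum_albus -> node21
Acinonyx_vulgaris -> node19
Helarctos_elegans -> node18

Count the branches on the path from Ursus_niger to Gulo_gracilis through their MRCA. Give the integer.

The MRCA of Ursus_niger and Gulo_gracilis is the root of the tree.
From Ursus_niger up to that node: 3 branches. From Gulo_gracilis up to the same node: 6 branches. Total: 3 + 6 = 9.

9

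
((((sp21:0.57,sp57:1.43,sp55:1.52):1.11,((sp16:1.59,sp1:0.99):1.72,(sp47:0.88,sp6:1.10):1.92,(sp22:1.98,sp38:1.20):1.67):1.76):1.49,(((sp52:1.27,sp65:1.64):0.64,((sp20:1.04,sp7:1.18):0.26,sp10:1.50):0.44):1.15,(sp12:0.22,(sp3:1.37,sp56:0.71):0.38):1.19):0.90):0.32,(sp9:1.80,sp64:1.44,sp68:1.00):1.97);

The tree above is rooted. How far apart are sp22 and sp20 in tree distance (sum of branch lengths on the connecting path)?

The path runs sp22 → … → MRCA → … → sp20; the MRCA is the node subtending (((sp21,sp57,sp55),((sp16,sp1),(sp47,sp6),(sp22,sp38))),(((sp52,sp65),((sp20,sp7),sp10)),(sp12,(sp3,sp56)))).
Branch lengths along that path: 1.98 + 1.67 + 1.76 + 1.49 + 0.90 + 1.15 + 0.44 + 0.26 + 1.04 = 10.69.

10.69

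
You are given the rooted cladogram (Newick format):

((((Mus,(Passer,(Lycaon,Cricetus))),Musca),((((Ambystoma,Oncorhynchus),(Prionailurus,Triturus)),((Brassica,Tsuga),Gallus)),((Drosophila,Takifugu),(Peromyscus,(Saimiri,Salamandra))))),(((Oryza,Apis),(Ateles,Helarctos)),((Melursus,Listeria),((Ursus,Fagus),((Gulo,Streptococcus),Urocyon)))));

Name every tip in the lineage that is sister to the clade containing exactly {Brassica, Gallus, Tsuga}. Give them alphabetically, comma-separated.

The clade containing exactly {Brassica, Gallus, Tsuga} attaches to the tree at the node subtending (((Ambystoma,Oncorhynchus),(Prionailurus,Triturus)),((Brassica,Tsuga),Gallus)).
The other lineage descending from that same node — the sister group — is ((Ambystoma,Oncorhynchus),(Prionailurus,Triturus)); its 4 tips in alphabetical order are the answer.

Ambystoma, Oncorhynchus, Prionailurus, Triturus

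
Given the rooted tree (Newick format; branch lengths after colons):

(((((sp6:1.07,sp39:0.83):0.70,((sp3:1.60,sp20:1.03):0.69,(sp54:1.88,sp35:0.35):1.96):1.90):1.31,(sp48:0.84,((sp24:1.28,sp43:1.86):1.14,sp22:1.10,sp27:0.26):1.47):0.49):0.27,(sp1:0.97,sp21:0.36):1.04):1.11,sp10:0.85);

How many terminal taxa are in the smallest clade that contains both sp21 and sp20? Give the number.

The MRCA of sp21 and sp20 is the node subtending ((((sp6,sp39),((sp3,sp20),(sp54,sp35))),(sp48,((sp24,sp43),sp22,sp27))),(sp1,sp21)).
That clade contains 13 terminal taxa: sp1, sp20, sp21, sp22, sp24, sp27, sp3, sp35, sp39, sp43, sp48, sp54, sp6.

13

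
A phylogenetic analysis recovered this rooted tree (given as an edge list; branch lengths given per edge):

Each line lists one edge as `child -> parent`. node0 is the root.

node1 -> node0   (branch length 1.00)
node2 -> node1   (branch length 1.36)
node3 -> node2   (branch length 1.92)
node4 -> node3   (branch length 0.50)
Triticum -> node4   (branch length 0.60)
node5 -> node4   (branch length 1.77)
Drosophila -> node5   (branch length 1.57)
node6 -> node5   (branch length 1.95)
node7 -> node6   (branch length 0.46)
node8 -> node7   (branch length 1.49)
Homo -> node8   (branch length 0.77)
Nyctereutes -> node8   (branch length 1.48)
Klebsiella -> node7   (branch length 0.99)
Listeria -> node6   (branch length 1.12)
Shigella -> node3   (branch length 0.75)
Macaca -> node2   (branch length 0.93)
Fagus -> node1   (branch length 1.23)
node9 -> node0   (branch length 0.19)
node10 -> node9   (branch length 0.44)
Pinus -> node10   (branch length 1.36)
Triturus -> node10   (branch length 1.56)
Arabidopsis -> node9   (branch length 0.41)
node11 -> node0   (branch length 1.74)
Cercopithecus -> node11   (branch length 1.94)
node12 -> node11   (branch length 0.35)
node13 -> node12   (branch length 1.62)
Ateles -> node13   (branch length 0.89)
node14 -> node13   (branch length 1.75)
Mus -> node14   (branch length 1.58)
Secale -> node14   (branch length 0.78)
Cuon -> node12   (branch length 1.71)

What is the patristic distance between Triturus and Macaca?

The path runs Triturus → … → MRCA → … → Macaca; the MRCA is the root of the tree.
Branch lengths along that path: 1.56 + 0.44 + 0.19 + 1.00 + 1.36 + 0.93 = 5.48.

5.48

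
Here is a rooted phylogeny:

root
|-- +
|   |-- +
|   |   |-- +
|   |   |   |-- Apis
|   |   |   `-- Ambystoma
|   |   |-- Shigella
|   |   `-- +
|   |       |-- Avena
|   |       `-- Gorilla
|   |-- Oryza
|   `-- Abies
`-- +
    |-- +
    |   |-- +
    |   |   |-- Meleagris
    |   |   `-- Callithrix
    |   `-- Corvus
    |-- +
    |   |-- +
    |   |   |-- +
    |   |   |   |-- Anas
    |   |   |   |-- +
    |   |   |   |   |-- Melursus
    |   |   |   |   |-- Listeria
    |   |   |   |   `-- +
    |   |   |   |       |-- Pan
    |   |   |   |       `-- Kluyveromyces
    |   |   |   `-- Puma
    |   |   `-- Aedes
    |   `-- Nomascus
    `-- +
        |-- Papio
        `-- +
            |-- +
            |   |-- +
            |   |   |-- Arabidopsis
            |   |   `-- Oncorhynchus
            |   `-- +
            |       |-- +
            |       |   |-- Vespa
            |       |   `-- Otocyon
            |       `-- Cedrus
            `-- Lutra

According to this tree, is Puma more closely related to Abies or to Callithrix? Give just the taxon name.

Callithrix

The MRCA of Puma and Callithrix subtends (((Meleagris,Callithrix),Corvus),(((Anas,(Melursus,Listeria,(Pan,Kluyveromyces)),Puma),Aedes),Nomascus),(Papio,(((Arabidopsis,Oncorhynchus),((Vespa,Otocyon),Cedrus)),Lutra))) (18 taxa).
The MRCA of Puma and Abies is the root, subtending the entire tree (25 taxa).
The first is nested inside the second, so Puma shares a more recent common ancestor with Callithrix.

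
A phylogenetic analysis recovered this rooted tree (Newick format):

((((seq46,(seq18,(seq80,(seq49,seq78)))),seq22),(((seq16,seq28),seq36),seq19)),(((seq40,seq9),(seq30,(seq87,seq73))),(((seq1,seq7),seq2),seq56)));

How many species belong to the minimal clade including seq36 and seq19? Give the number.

4

The MRCA of seq36 and seq19 is the node subtending (((seq16,seq28),seq36),seq19).
That clade contains 4 terminal taxa: seq16, seq19, seq28, seq36.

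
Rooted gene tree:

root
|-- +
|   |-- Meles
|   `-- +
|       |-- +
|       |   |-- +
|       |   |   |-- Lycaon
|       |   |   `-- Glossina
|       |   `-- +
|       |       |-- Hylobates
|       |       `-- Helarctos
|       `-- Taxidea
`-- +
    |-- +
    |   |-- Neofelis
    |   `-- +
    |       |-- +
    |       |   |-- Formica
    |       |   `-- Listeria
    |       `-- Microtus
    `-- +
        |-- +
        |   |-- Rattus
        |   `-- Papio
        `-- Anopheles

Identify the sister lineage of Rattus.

Papio

Rattus attaches to the tree at the node subtending (Rattus,Papio).
The other lineage descending from that same node — the sister group — is the single tip Papio.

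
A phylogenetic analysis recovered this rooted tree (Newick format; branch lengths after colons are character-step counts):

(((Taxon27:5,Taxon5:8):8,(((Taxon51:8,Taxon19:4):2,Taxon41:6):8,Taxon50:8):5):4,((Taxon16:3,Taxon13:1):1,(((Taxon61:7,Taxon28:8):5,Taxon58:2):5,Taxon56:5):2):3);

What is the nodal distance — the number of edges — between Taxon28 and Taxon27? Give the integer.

8

The MRCA of Taxon28 and Taxon27 is the root of the tree.
From Taxon28 up to that node: 5 branches. From Taxon27 up to the same node: 3 branches. Total: 5 + 3 = 8.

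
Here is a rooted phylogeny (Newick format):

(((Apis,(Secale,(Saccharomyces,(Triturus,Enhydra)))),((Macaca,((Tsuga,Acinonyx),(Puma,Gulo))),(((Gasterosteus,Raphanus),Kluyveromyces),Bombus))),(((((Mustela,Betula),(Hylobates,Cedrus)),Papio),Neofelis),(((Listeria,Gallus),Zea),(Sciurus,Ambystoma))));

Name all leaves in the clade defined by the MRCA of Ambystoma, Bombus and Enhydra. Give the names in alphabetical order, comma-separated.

Acinonyx, Ambystoma, Apis, Betula, Bombus, Cedrus, Enhydra, Gallus, Gasterosteus, Gulo, Hylobates, Kluyveromyces, Listeria, Macaca, Mustela, Neofelis, Papio, Puma, Raphanus, Saccharomyces, Sciurus, Secale, Triturus, Tsuga, Zea

Tracing Ambystoma: it sits inside (Sciurus,Ambystoma).
Tracing Bombus: it sits inside (((Gasterosteus,Raphanus),Kluyveromyces),Bombus).
Tracing Enhydra: it sits inside (Triturus,Enhydra).
The smallest clade enclosing all 3 is the whole tree (their MRCA is the root), so the answer is all 25 tips in alphabetical order.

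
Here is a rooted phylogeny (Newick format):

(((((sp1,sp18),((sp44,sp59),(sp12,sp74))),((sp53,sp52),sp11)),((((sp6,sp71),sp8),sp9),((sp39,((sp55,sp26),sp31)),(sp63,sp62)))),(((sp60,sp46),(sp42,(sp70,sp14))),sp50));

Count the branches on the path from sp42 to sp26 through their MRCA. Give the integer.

The MRCA of sp42 and sp26 is the root of the tree.
From sp42 up to that node: 4 branches. From sp26 up to the same node: 7 branches. Total: 4 + 7 = 11.

11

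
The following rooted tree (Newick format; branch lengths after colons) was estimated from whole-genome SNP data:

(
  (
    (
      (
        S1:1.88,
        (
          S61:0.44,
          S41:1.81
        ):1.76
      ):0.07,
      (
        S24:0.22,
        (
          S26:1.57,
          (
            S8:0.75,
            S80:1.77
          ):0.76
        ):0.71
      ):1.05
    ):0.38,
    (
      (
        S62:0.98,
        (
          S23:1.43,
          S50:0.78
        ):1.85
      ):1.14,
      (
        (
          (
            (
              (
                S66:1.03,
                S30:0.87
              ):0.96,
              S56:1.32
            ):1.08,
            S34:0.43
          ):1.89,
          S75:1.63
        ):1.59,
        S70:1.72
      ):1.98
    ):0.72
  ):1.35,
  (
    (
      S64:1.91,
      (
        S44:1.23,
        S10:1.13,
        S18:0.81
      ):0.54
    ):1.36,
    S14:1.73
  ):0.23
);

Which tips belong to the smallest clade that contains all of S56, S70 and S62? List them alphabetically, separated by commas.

S23, S30, S34, S50, S56, S62, S66, S70, S75

Tracing S56: it sits inside ((S66,S30),S56).
Tracing S70: it sits inside (((((S66,S30),S56),S34),S75),S70).
Tracing S62: it sits inside (S62,(S23,S50)).
The smallest clade enclosing all 3 is ((S62,(S23,S50)),(((((S66,S30),S56),S34),S75),S70)); the answer is its 9 terminal taxa in alphabetical order.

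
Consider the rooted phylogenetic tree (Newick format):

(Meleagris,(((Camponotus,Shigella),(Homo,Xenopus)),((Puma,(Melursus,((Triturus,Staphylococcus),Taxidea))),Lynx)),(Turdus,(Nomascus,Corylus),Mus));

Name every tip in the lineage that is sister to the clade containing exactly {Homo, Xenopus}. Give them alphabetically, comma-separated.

The clade containing exactly {Homo, Xenopus} attaches to the tree at the node subtending ((Camponotus,Shigella),(Homo,Xenopus)).
The other lineage descending from that same node — the sister group — is (Camponotus,Shigella); its 2 tips in alphabetical order are the answer.

Camponotus, Shigella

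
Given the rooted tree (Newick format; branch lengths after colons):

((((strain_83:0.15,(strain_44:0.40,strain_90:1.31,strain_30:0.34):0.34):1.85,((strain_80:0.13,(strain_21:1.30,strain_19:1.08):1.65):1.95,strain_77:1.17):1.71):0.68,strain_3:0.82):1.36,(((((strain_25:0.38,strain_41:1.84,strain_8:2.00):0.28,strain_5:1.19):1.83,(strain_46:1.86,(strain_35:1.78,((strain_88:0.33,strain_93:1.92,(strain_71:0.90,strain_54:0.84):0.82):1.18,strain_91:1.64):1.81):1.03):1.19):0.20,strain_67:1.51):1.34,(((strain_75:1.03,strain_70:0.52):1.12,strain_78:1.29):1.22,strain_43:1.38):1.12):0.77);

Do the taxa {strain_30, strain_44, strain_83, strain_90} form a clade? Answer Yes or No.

Yes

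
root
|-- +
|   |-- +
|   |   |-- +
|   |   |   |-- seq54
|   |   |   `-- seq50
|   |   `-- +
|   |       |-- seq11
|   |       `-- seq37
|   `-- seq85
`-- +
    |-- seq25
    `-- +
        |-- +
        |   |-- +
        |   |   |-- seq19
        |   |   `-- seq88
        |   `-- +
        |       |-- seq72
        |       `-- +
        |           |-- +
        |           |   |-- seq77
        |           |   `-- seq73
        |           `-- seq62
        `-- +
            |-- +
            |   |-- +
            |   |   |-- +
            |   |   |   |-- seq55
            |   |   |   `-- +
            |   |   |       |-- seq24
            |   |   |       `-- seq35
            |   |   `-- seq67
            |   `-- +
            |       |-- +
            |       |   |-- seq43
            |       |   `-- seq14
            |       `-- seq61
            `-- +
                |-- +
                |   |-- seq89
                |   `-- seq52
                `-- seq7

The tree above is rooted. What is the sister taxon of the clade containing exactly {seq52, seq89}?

seq7

The clade containing exactly {seq52, seq89} attaches to the tree at the node subtending ((seq89,seq52),seq7).
The other lineage descending from that same node — the sister group — is the single tip seq7.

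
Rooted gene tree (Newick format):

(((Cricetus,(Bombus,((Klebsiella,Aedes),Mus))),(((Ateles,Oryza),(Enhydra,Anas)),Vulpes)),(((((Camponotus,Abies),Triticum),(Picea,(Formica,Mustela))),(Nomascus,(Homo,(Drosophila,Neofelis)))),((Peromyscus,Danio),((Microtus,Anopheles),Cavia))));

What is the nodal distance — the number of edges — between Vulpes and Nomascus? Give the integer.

The MRCA of Vulpes and Nomascus is the root of the tree.
From Vulpes up to that node: 3 branches. From Nomascus up to the same node: 4 branches. Total: 3 + 4 = 7.

7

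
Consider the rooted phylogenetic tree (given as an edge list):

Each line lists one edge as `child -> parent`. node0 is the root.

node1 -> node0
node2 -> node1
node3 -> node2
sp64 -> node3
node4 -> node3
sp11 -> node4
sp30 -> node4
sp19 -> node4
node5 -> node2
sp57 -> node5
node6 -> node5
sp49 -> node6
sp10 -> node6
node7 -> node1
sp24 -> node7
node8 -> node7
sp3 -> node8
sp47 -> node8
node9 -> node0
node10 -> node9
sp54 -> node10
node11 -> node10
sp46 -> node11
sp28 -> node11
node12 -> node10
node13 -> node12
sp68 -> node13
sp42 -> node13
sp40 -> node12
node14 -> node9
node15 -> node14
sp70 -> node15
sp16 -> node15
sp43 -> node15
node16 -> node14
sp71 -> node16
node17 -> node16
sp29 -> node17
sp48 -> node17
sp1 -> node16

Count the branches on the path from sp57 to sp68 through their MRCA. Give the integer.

9

The MRCA of sp57 and sp68 is the root of the tree.
From sp57 up to that node: 4 branches. From sp68 up to the same node: 5 branches. Total: 4 + 5 = 9.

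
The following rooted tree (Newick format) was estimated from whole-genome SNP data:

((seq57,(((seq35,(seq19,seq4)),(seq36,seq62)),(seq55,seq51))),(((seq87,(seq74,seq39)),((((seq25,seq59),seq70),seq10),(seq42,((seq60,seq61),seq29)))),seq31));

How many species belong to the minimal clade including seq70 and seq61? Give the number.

8

The MRCA of seq70 and seq61 is the node subtending ((((seq25,seq59),seq70),seq10),(seq42,((seq60,seq61),seq29))).
That clade contains 8 terminal taxa: seq10, seq25, seq29, seq42, seq59, seq60, seq61, seq70.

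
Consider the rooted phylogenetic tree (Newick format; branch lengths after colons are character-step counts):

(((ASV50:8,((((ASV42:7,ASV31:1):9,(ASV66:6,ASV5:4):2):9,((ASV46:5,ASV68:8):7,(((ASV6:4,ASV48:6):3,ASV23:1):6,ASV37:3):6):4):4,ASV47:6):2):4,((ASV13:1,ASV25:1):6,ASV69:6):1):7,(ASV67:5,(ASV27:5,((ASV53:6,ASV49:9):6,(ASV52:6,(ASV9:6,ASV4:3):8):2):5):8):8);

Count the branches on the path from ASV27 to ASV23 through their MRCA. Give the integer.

The MRCA of ASV27 and ASV23 is the root of the tree.
From ASV27 up to that node: 3 branches. From ASV23 up to the same node: 8 branches. Total: 3 + 8 = 11.

11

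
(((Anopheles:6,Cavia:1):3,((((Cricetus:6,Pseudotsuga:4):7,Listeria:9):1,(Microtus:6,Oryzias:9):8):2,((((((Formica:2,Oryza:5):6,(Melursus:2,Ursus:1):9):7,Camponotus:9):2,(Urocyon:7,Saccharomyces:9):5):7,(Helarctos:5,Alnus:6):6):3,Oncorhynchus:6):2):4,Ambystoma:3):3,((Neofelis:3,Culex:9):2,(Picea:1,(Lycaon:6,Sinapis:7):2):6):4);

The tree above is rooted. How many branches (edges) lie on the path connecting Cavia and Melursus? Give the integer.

10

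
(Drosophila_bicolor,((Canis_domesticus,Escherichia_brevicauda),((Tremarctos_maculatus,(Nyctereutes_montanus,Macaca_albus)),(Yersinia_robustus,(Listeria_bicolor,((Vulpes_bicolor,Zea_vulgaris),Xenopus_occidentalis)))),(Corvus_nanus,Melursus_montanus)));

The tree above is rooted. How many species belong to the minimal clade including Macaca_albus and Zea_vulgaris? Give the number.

The MRCA of Macaca_albus and Zea_vulgaris is the node subtending ((Tremarctos_maculatus,(Nyctereutes_montanus,Macaca_albus)),(Yersinia_robustus,(Listeria_bicolor,((Vulpes_bicolor,Zea_vulgaris),Xenopus_occidentalis)))).
That clade contains 8 terminal taxa: Listeria_bicolor, Macaca_albus, Nyctereutes_montanus, Tremarctos_maculatus, Vulpes_bicolor, Xenopus_occidentalis, Yersinia_robustus, Zea_vulgaris.

8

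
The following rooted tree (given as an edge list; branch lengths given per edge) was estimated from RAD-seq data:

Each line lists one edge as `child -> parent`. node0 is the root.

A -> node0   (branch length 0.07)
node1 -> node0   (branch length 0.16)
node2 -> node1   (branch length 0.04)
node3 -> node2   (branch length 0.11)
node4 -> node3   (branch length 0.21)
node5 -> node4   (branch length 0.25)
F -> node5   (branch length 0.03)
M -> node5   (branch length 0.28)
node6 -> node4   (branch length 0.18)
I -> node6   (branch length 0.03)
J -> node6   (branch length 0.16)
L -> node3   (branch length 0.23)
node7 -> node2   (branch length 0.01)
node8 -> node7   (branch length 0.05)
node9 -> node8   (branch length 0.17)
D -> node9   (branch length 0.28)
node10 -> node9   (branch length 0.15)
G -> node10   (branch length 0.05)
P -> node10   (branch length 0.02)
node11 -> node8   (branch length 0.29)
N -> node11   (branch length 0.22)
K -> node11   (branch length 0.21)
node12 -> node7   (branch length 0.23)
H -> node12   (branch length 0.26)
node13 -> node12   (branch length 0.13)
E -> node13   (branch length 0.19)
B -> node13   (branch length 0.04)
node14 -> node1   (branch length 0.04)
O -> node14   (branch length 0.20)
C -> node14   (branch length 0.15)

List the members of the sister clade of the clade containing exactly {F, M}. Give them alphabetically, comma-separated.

The clade containing exactly {F, M} attaches to the tree at the node subtending ((F,M),(I,J)).
The other lineage descending from that same node — the sister group — is (I,J); its 2 tips in alphabetical order are the answer.

I, J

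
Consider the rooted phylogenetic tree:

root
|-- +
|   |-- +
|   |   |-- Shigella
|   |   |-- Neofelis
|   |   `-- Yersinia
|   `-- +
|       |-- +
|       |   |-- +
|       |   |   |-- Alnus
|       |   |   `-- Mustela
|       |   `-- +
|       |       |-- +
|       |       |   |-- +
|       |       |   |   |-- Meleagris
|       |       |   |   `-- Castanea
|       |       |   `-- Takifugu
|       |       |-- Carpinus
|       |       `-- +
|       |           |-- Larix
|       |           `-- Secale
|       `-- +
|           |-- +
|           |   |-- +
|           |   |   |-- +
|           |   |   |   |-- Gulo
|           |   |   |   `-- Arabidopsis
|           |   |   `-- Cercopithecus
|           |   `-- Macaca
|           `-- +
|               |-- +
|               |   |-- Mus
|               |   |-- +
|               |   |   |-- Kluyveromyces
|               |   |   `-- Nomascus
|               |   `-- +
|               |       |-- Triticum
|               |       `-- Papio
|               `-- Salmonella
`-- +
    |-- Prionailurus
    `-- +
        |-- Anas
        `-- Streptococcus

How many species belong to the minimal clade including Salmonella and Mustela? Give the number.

The MRCA of Salmonella and Mustela is the node subtending (((Alnus,Mustela),(((Meleagris,Castanea),Takifugu),Carpinus,(Larix,Secale))),((((Gulo,Arabidopsis),Cercopithecus),Macaca),((Mus,(Kluyveromyces,Nomascus),(Triticum,Papio)),Salmonella))).
That clade contains 18 terminal taxa: Alnus, Arabidopsis, Carpinus, Castanea, Cercopithecus, Gulo, Kluyveromyces, Larix, Macaca, Meleagris, Mus, Mustela, Nomascus, Papio, Salmonella, Secale, Takifugu, Triticum.

18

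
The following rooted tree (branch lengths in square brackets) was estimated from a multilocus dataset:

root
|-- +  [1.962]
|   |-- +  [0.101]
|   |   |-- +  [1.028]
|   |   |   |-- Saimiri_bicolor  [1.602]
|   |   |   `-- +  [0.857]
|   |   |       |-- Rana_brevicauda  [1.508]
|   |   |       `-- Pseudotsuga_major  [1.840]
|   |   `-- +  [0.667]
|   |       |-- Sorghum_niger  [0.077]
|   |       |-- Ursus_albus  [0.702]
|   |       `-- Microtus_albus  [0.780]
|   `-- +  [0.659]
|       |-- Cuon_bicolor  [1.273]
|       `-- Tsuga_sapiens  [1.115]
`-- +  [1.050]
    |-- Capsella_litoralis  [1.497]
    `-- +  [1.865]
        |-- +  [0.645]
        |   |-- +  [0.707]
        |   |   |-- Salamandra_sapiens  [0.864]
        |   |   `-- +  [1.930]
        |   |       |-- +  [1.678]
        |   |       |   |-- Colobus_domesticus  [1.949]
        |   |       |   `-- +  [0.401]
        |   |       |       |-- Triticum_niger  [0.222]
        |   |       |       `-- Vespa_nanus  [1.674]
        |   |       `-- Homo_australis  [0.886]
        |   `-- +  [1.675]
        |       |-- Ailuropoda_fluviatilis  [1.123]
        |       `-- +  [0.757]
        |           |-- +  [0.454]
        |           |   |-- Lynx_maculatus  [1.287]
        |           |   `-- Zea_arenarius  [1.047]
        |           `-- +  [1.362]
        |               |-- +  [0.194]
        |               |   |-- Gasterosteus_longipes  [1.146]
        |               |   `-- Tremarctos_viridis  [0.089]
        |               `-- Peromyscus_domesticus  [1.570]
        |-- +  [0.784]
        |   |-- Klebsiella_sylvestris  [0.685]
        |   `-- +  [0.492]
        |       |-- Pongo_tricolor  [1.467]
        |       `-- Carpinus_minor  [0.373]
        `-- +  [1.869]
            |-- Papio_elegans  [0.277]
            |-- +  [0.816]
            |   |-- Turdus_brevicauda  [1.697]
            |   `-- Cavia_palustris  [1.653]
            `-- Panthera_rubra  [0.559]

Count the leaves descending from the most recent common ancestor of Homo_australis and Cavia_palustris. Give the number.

The MRCA of Homo_australis and Cavia_palustris is the node subtending (((Salamandra_sapiens,((Colobus_domesticus,(Triticum_niger,Vespa_nanus)),Homo_australis)),(Ailuropoda_fluviatilis,((Lynx_maculatus,Zea_arenarius),((Gasterosteus_longipes,Tremarctos_viridis),Peromyscus_domesticus)))),(Klebsiella_sylvestris,(Pongo_tricolor,Carpinus_minor)),(Papio_elegans,(Turdus_brevicauda,Cavia_palustris),Panthera_rubra)).
That clade contains 18 terminal taxa: Ailuropoda_fluviatilis, Carpinus_minor, Cavia_palustris, Colobus_domesticus, Gasterosteus_longipes, Homo_australis, Klebsiella_sylvestris, Lynx_maculatus, Panthera_rubra, Papio_elegans, Peromyscus_domesticus, Pongo_tricolor, Salamandra_sapiens, Tremarctos_viridis, Triticum_niger, Turdus_brevicauda, Vespa_nanus, Zea_arenarius.

18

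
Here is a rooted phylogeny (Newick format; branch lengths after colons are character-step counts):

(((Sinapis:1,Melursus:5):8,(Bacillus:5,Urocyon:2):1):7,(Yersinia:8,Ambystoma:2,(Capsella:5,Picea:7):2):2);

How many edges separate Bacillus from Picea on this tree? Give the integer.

6

The MRCA of Bacillus and Picea is the root of the tree.
From Bacillus up to that node: 3 branches. From Picea up to the same node: 3 branches. Total: 3 + 3 = 6.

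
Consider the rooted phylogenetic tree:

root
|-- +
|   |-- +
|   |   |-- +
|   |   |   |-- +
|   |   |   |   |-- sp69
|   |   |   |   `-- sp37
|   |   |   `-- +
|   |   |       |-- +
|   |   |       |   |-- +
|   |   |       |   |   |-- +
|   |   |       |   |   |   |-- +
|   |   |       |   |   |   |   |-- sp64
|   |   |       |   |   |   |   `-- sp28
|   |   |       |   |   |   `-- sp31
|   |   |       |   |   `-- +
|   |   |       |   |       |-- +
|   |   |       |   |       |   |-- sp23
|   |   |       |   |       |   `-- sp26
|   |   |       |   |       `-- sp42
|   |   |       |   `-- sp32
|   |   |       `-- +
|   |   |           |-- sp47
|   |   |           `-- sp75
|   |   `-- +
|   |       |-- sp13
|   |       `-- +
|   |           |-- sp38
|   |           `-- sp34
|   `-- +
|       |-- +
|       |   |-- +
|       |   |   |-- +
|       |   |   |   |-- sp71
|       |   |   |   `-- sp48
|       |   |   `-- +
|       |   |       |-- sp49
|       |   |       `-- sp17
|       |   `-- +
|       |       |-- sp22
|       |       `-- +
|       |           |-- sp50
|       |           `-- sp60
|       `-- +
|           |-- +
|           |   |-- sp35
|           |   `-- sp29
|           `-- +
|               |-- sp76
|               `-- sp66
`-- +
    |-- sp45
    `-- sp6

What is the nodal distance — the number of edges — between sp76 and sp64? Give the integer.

12

The MRCA of sp76 and sp64 is the node subtending ((((sp69,sp37),(((((sp64,sp28),sp31),((sp23,sp26),sp42)),sp32),(sp47,sp75))),(sp13,(sp38,sp34))),((((sp71,sp48),(sp49,sp17)),(sp22,(sp50,sp60))),((sp35,sp29),(sp76,sp66)))).
From sp76 up to that node: 4 branches. From sp64 up to the same node: 8 branches. Total: 4 + 8 = 12.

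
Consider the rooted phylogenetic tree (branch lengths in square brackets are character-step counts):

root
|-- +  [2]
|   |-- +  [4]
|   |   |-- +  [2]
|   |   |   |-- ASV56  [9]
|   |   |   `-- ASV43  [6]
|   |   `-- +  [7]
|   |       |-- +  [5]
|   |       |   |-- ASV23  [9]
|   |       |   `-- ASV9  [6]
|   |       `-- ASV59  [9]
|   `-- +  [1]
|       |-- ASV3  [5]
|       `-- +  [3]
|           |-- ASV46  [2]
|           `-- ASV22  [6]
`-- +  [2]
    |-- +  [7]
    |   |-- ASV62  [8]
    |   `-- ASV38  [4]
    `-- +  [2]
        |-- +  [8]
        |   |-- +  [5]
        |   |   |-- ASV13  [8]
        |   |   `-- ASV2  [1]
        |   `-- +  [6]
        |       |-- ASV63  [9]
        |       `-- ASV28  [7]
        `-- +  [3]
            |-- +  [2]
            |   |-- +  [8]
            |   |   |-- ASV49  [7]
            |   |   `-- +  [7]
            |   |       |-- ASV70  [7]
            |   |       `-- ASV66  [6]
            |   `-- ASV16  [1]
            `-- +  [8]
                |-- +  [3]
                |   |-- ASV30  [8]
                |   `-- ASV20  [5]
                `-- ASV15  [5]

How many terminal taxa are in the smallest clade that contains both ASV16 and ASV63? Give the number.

11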